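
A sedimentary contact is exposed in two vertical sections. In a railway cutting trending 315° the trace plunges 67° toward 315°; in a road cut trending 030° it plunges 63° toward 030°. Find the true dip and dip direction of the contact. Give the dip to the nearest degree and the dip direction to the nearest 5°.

true dip 70°, dip direction 345°

The two traces are lines in the plane: v₁ = (sin 315°·cos 67°, cos 315°·cos 67°, −sin 67°), v₂ = (sin 30°·cos 63°, cos 30°·cos 63°, −sin 63°).
The plane normal is n = v₁ × v₂ ∝ (-0.116, 0.455, 0.171).
tan δ = √(n_x²+n_y²)/n_z = 0.470/0.171, so δ = 70.0°.
Dip direction = azimuth of (n_x, n_y) = atan2(-0.116, 0.455) = 346°.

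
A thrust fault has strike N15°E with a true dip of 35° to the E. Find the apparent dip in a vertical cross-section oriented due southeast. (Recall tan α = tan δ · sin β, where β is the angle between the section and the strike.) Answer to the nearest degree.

31°

Angle between strike (N15°E) and section (due southeast): β = 60°.
tan(apparent dip) = tan 35° · sin 60° = 0.6064
α = arctan(0.6064) = 31.23°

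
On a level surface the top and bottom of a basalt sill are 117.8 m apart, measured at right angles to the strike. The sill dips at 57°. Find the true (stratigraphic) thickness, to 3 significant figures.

True thickness t = w · sin(dip) = 117.8 × sin 57°
t = 117.8 × 0.8387 = 98.795 m

98.8 m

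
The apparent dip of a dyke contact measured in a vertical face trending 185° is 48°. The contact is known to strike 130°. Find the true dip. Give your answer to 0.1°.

β = acute angle between strike 130° and section 185° = 55°.
tan δ = tan α / sin β = tan 48° / sin 55° = 1.1106 / 0.8192 = 1.3558
δ = arctan(1.3558) = 53.59°

53.6°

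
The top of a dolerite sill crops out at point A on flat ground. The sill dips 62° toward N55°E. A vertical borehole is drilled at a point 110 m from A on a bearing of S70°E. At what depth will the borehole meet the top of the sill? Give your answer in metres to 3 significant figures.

119 m

The hole lies 55° from the dip direction, so the down-dip offset is 110 × cos 55° = 63.09 m.
Depth = down-dip offset × tan(dip) = 63.09 × tan 62° = 63.09 × 1.8807
Depth = 118.66 m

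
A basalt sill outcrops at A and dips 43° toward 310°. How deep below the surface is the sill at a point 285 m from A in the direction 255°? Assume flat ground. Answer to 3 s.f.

152 m

The hole lies 55° from the dip direction, so the down-dip offset is 285 × cos 55° = 163.47 m.
Depth = down-dip offset × tan(dip) = 163.47 × tan 43° = 163.47 × 0.9325
Depth = 152.44 m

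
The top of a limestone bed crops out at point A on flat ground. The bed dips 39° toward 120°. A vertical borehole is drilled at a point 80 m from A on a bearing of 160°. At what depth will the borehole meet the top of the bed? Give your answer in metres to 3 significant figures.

The hole lies 40° from the dip direction, so the down-dip offset is 80 × cos 40° = 61.28 m.
Depth = down-dip offset × tan(dip) = 61.28 × tan 39° = 61.28 × 0.8098
Depth = 49.63 m

49.6 m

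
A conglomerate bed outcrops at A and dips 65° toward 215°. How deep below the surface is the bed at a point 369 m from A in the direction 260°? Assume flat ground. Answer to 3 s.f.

The hole lies 45° from the dip direction, so the down-dip offset is 369 × cos 45° = 260.92 m.
Depth = down-dip offset × tan(dip) = 260.92 × tan 65° = 260.92 × 2.1445
Depth = 559.55 m

560 m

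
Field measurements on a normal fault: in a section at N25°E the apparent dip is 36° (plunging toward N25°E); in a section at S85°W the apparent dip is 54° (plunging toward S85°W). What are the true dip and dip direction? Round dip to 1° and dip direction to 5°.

true dip 65°, dip direction 315°

Each apparent-dip line lies in the plane. As unit vectors (x east, y north, z up), v₁ plunges 36°→N25°E and v₂ plunges 54°→S85°W.
Cross product v₁ × v₂ gives the pole to the plane: n ∝ (-0.623, 0.621, 0.412).
tan δ = √(n_x²+n_y²)/n_z = 0.880/0.412, so δ = 64.9°.
Dip direction = atan2(-0.623, 0.621) = 315° (azimuth of n's horizontal projection).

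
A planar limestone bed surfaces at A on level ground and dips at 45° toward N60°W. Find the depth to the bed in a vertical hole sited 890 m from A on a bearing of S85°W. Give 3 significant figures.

729 m

The hole lies 35° from the dip direction, so the down-dip offset is 890 × cos 35° = 729.05 m.
Depth = down-dip offset × tan(dip) = 729.05 × tan 45° = 729.05 × 1.0000
Depth = 729.05 m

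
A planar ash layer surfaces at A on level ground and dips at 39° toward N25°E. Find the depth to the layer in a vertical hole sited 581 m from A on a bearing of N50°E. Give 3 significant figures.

426 m

The hole lies 25° from the dip direction, so the down-dip offset is 581 × cos 25° = 526.56 m.
Depth = down-dip offset × tan(dip) = 526.56 × tan 39° = 526.56 × 0.8098
Depth = 426.40 m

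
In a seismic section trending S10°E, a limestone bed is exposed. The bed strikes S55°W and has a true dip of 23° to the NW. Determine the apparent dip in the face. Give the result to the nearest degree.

The strike is S55°W and the section trends S10°E; the acute angle between them is β = 65°.
tan(apparent dip) = tan 23° · sin 65° = 0.3847
apparent dip = arctan 0.3847 = 21.04°

21°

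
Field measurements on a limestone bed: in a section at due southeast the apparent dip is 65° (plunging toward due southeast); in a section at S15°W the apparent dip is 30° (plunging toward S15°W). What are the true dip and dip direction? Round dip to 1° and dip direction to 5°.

The two traces are lines in the plane: v₁ = (sin 135°·cos 65°, cos 135°·cos 65°, −sin 65°), v₂ = (sin 195°·cos 30°, cos 195°·cos 30°, −sin 30°).
The plane normal is n = v₁ × v₂ ∝ (0.609, -0.353, 0.317).
tan δ = √(n_x²+n_y²)/n_z = 0.703/0.317, so δ = 65.7°.
Dip direction = atan2(0.609, -0.353) = 120° (azimuth of n's horizontal projection).

true dip 66°, dip direction 120°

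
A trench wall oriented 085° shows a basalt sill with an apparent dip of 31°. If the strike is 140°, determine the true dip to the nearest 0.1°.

β = acute angle between strike 140° and section 085° = 55°.
tan δ = tan α / sin β = tan 31° / sin 55° = 0.6009 / 0.8192 = 0.7335
δ = arctan(0.7335) = 36.26°

36.3°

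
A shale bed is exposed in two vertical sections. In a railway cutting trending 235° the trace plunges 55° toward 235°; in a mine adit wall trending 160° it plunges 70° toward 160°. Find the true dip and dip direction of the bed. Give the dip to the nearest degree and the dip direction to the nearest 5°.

Each apparent-dip line lies in the plane. As unit vectors (x east, y north, z up), v₁ plunges 55°→235° and v₂ plunges 70°→160°.
n = v₁ × v₂ = (0.046, -0.537, 0.189) (taken with n_z > 0).
tan δ = √(n_x²+n_y²)/n_z = 0.539/0.189, so δ = 70.6°.
The horizontal component of n points toward azimuth atan2(n_x, n_y) = 175°, the dip direction.

true dip 71°, dip direction 175°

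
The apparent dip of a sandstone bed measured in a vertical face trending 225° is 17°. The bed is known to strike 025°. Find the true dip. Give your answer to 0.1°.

41.8°

The section is 20° from the strike.
tan(true dip) = tan 17° / sin 20° = 0.8939
δ = arctan(0.8939) = 41.79°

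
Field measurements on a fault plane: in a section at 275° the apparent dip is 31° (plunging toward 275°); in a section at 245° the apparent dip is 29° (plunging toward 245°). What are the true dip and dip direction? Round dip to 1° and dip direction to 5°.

The two traces are lines in the plane: v₁ = (sin 275°·cos 31°, cos 275°·cos 31°, −sin 31°), v₂ = (sin 245°·cos 29°, cos 245°·cos 29°, −sin 29°).
n = v₁ × v₂ = (-0.227, -0.006, 0.375) (taken with n_z > 0).
True dip = arccos(n_z / |n|) = arccos(0.8557) = 31.2°.
Dip direction = azimuth of (n_x, n_y) = atan2(-0.227, -0.006) = 269°.

true dip 31°, dip direction 270°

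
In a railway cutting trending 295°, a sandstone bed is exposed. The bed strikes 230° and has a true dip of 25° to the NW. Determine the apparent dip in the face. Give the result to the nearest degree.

23°

The section lies 65° from the strike.
tan α = tan 25° × sin 65° = 0.4663 × 0.9063 = 0.4226
α = arctan(0.4226) = 22.91°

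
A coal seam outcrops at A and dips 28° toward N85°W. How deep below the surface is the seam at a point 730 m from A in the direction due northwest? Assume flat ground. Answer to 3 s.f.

The hole lies 40° from the dip direction, so the down-dip offset is 730 × cos 40° = 559.21 m.
Depth = down-dip offset × tan(dip) = 559.21 × tan 28° = 559.21 × 0.5317
Depth = 297.34 m

297 m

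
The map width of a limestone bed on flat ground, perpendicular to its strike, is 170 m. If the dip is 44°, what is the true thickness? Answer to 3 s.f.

118 m

True thickness t = w · sin(dip) = 170 × sin 44°
t = 170 × 0.6947 = 118.092 m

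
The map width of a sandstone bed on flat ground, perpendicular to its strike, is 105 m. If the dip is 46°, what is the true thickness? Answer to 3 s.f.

75.5 m

True thickness t = w · sin(dip) = 105 × sin 46°
t = 105 × 0.7193 = 75.531 m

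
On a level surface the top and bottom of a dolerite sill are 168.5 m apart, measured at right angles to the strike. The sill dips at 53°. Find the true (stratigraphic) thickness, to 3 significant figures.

True thickness t = w · sin(dip) = 168.5 × sin 53°
t = 168.5 × 0.7986 = 134.570 m

135 m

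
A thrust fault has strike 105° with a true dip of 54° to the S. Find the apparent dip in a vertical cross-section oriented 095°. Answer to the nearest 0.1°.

13.4°

The strike is 105° and the section trends 095°; the acute angle between them is β = 10°.
tan α = tan 54° × sin 10° = 1.3764 × 0.1736 = 0.2390
α = arctan(0.2390) = 13.44°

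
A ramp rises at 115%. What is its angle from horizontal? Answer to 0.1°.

tan θ = 115/100 = 1.1500
θ = arctan(1.1500) = 48.99°

49.0°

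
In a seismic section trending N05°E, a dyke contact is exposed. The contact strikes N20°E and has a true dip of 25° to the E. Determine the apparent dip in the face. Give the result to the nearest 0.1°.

The section lies 15° from the strike.
tan(apparent dip) = tan 25° · sin 15° = 0.1207
α = arctan(0.1207) = 6.88°

6.9°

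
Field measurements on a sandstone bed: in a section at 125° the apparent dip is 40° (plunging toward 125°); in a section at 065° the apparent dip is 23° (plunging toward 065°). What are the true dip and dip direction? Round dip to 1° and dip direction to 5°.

Each apparent-dip line lies in the plane. As unit vectors (x east, y north, z up), v₁ plunges 40°→125° and v₂ plunges 23°→065°.
n = v₁ × v₂ = (0.422, -0.291, 0.611) (taken with n_z > 0).
True dip = arccos(n_z / |n|) = arccos(0.7660) = 40.0°.
The horizontal component of n points toward azimuth atan2(n_x, n_y) = 125°, the dip direction.

true dip 40°, dip direction 125°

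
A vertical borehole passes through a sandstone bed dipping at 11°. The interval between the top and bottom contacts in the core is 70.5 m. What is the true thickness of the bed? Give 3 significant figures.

69.2 m

True thickness t = h · cos(dip) = 70.5 × cos 11°
t = 70.5 × 0.9816 = 69.205 m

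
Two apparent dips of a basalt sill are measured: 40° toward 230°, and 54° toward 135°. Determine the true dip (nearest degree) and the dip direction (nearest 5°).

Represent each trace as a vector plunging at its apparent dip toward its trend (east-north-up frame): v₁ = (-0.587, -0.492, -0.643), v₂ = (0.416, -0.416, -0.809).
The plane normal is n = v₁ × v₂ ∝ (0.131, -0.742, 0.449).
tan δ = √(n_x²+n_y²)/n_z = 0.753/0.449, so δ = 59.2°.
Dip direction = atan2(0.131, -0.742) = 170° (azimuth of n's horizontal projection).

true dip 59°, dip direction 170°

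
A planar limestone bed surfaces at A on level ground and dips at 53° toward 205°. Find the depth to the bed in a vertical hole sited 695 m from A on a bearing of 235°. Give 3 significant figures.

The hole lies 30° from the dip direction, so the down-dip offset is 695 × cos 30° = 601.89 m.
Depth = down-dip offset × tan(dip) = 601.89 × tan 53° = 601.89 × 1.3270
Depth = 798.73 m

799 m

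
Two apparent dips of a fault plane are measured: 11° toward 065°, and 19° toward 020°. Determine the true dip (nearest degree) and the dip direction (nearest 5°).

Each apparent-dip line lies in the plane. As unit vectors (x east, y north, z up), v₁ plunges 11°→065° and v₂ plunges 19°→020°.
n = v₁ × v₂ = (0.034, 0.228, 0.656) (taken with n_z > 0).
True dip = arccos(n_z / |n|) = arccos(0.9435) = 19.4°.
Dip direction = atan2(0.034, 0.228) = 9° (azimuth of n's horizontal projection).

true dip 19°, dip direction 010°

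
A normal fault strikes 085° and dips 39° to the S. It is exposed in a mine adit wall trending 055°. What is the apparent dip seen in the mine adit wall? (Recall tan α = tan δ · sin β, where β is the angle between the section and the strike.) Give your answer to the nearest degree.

Angle between strike (085°) and section (055°): β = 30°.
tan(apparent dip) = tan 39° · sin 30° = 0.4049
α = arctan(0.4049) = 22.04°

22°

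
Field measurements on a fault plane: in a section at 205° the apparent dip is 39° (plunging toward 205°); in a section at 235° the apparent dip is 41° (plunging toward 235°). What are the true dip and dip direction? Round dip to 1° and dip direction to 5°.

Each apparent-dip line lies in the plane. As unit vectors (x east, y north, z up), v₁ plunges 39°→205° and v₂ plunges 41°→235°.
n = v₁ × v₂ = (-0.190, -0.174, 0.293) (taken with n_z > 0).
tan δ = √(n_x²+n_y²)/n_z = 0.257/0.293, so δ = 41.2°.
The horizontal component of n points toward azimuth atan2(n_x, n_y) = 228°, the dip direction.

true dip 41°, dip direction 230°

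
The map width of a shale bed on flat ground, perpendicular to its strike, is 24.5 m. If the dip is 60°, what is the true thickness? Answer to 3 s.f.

21.2 m

True thickness t = w · sin(dip) = 24.5 × sin 60°
t = 24.5 × 0.8660 = 21.218 m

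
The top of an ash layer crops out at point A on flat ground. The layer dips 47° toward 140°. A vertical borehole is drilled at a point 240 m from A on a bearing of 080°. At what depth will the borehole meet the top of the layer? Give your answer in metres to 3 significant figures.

The hole lies 60° from the dip direction, so the down-dip offset is 240 × cos 60° = 120.00 m.
Depth = down-dip offset × tan(dip) = 120.00 × tan 47° = 120.00 × 1.0724
Depth = 128.68 m

129 m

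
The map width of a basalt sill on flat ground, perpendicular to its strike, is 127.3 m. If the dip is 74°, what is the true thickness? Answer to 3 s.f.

122 m

True thickness t = w · sin(dip) = 127.3 × sin 74°
t = 127.3 × 0.9613 = 122.369 m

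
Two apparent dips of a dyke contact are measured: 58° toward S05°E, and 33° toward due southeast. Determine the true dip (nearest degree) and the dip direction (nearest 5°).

Each apparent-dip line lies in the plane. As unit vectors (x east, y north, z up), v₁ plunges 58°→S05°E and v₂ plunges 33°→due southeast.
n = v₁ × v₂ = (-0.215, -0.478, 0.286) (taken with n_z > 0).
True dip = arccos(n_z / |n|) = arccos(0.4786) = 61.4°.
Dip direction = atan2(-0.215, -0.478) = 204° (azimuth of n's horizontal projection).

true dip 61°, dip direction 205°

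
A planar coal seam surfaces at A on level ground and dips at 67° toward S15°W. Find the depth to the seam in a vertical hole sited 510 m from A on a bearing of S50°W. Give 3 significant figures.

984 m

The hole lies 35° from the dip direction, so the down-dip offset is 510 × cos 35° = 417.77 m.
Depth = down-dip offset × tan(dip) = 417.77 × tan 67° = 417.77 × 2.3559
Depth = 984.20 m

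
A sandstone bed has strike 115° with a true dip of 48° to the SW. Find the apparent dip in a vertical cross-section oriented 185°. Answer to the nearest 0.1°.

46.2°

The strike is 115° and the section trends 185°; the acute angle between them is β = 70°.
tan(apparent dip) = tan 48° · sin 70° = 1.0436
α = arctan(1.0436) = 46.22°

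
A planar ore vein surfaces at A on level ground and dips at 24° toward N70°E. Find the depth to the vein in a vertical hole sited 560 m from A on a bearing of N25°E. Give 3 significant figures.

The hole lies 45° from the dip direction, so the down-dip offset is 560 × cos 45° = 395.98 m.
Depth = down-dip offset × tan(dip) = 395.98 × tan 24° = 395.98 × 0.4452
Depth = 176.30 m

176 m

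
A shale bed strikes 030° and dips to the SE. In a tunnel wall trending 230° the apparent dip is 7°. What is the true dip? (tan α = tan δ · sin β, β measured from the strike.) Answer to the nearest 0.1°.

β = acute angle between strike 030° and section 230° = 20°.
tan(true dip) = tan 7° / sin 20° = 0.3590
δ = arctan(0.3590) = 19.75°

19.7°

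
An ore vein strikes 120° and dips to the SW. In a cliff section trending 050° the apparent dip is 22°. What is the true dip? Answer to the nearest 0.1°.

β = acute angle between strike 120° and section 050° = 70°.
tan(true dip) = tan 22° / sin 70° = 0.4300
δ = arctan(0.4300) = 23.27°

23.3°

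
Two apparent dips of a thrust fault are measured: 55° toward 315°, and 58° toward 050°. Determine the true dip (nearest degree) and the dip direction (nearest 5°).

true dip 66°, dip direction 005°

Each apparent-dip line lies in the plane. As unit vectors (x east, y north, z up), v₁ plunges 55°→315° and v₂ plunges 58°→050°.
n = v₁ × v₂ = (0.065, 0.676, 0.303) (taken with n_z > 0).
Dip δ = arctan(|n_h|/n_z) = arctan(0.680/0.303) = 66.0°.
The horizontal component of n points toward azimuth atan2(n_x, n_y) = 5°, the dip direction.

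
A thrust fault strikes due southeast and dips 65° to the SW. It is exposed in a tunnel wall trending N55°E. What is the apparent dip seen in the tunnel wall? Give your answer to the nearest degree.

65°

The section lies 80° from the strike.
tan(apparent dip) = tan 65° · sin 80° = 2.1119
α = arctan(2.1119) = 64.66°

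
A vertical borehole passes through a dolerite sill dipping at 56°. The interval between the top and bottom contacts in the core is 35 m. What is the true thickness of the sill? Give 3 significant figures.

True thickness t = h · cos(dip) = 35 × cos 56°
t = 35 × 0.5592 = 19.572 m

19.6 m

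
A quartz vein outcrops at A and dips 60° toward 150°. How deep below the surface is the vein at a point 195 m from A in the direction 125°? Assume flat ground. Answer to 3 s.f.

The hole lies 25° from the dip direction, so the down-dip offset is 195 × cos 25° = 176.73 m.
Depth = down-dip offset × tan(dip) = 176.73 × tan 60° = 176.73 × 1.7321
Depth = 306.11 m

306 m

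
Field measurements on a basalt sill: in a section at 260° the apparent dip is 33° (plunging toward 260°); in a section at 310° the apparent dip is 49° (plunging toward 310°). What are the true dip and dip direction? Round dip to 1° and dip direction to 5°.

true dip 49°, dip direction 315°

Each apparent-dip line lies in the plane. As unit vectors (x east, y north, z up), v₁ plunges 33°→260° and v₂ plunges 49°→310°.
n = v₁ × v₂ = (-0.340, 0.350, 0.421) (taken with n_z > 0).
Dip δ = arctan(|n_h|/n_z) = arctan(0.487/0.421) = 49.1°.
The horizontal component of n points toward azimuth atan2(n_x, n_y) = 316°, the dip direction.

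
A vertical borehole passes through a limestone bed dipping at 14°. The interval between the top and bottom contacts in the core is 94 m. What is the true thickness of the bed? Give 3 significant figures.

True thickness t = h · cos(dip) = 94 × cos 14°
t = 94 × 0.9703 = 91.208 m

91.2 m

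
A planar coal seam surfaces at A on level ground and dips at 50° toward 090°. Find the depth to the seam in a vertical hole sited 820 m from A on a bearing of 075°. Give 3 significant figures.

944 m

The hole lies 15° from the dip direction, so the down-dip offset is 820 × cos 15° = 792.06 m.
Depth = down-dip offset × tan(dip) = 792.06 × tan 50° = 792.06 × 1.1918
Depth = 943.94 m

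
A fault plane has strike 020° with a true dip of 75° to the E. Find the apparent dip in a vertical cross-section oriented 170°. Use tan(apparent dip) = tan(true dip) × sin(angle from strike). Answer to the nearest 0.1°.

61.8°

The section lies 30° from the strike.
tan α = tan 75° × sin 30° = 3.7321 × 0.5000 = 1.8660
apparent dip = arctan 1.8660 = 61.81°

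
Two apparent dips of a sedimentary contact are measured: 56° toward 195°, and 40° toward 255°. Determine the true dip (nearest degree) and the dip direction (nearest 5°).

true dip 56°, dip direction 200°

Each apparent-dip line lies in the plane. As unit vectors (x east, y north, z up), v₁ plunges 56°→195° and v₂ plunges 40°→255°.
The plane normal is n = v₁ × v₂ ∝ (-0.183, -0.520, 0.371).
Dip δ = arctan(|n_h|/n_z) = arctan(0.552/0.371) = 56.1°.
Dip direction = azimuth of (n_x, n_y) = atan2(-0.183, -0.520) = 199°.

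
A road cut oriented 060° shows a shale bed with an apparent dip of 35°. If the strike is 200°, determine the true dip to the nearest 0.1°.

47.4°

The section is 40° from the strike.
tan(true dip) = tan 35° / sin 40° = 1.0893
true dip = arctan 1.0893 = 47.45°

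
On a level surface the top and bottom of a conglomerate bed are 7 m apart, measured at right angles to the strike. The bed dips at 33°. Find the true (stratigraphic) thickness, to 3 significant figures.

3.81 m

True thickness t = w · sin(dip) = 7 × sin 33°
t = 7 × 0.5446 = 3.812 m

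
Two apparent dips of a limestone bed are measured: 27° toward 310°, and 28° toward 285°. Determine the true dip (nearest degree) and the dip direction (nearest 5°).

Represent each trace as a vector plunging at its apparent dip toward its trend (east-north-up frame): v₁ = (-0.683, 0.573, -0.454), v₂ = (-0.853, 0.229, -0.469).
The plane normal is n = v₁ × v₂ ∝ (-0.165, 0.067, 0.332).
Dip δ = arctan(|n_h|/n_z) = arctan(0.178/0.332) = 28.2°.
The horizontal component of n points toward azimuth atan2(n_x, n_y) = 292°, the dip direction.

true dip 28°, dip direction 290°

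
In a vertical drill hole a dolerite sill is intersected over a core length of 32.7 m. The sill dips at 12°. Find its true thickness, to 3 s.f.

True thickness t = h · cos(dip) = 32.7 × cos 12°
t = 32.7 × 0.9781 = 31.985 m

32.0 m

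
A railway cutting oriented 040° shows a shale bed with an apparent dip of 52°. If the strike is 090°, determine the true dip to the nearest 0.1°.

59.1°

The section is 50° from the strike.
tan(true dip) = tan 52° / sin 50° = 1.6708
true dip = arctan 1.6708 = 59.10°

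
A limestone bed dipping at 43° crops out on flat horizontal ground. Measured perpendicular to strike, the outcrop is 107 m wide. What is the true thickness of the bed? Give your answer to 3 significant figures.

True thickness t = w · sin(dip) = 107 × sin 43°
t = 107 × 0.6820 = 72.974 m

73.0 m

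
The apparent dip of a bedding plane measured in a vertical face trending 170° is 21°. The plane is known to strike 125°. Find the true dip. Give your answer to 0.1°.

β = acute angle between strike 125° and section 170° = 45°.
tan δ = tan α / sin β = tan 21° / sin 45° = 0.3839 / 0.7071 = 0.5429
δ = arctan(0.5429) = 28.50°

28.5°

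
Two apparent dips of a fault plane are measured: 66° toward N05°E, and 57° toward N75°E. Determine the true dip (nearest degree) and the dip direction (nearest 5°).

true dip 67°, dip direction 025°

The two traces are lines in the plane: v₁ = (sin 5°·cos 66°, cos 5°·cos 66°, −sin 66°), v₂ = (sin 75°·cos 57°, cos 75°·cos 57°, −sin 57°).
n = v₁ × v₂ = (0.211, 0.451, 0.208) (taken with n_z > 0).
True dip = arccos(n_z / |n|) = arccos(0.3858) = 67.3°.
Dip direction = azimuth of (n_x, n_y) = atan2(0.211, 0.451) = 25°.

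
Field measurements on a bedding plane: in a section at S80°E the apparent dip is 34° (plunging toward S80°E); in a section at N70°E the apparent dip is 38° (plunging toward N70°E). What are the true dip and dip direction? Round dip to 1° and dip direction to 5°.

true dip 38°, dip direction 070°

Represent each trace as a vector plunging at its apparent dip toward its trend (east-north-up frame): v₁ = (0.816, -0.144, -0.559), v₂ = (0.740, 0.270, -0.616).
n = v₁ × v₂ = (0.239, 0.089, 0.327) (taken with n_z > 0).
tan δ = √(n_x²+n_y²)/n_z = 0.255/0.327, so δ = 38.0°.
The horizontal component of n points toward azimuth atan2(n_x, n_y) = 70°, the dip direction.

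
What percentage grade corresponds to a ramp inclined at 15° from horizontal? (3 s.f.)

26.8%

grade % = 100 × tan 15° = 100 × 0.2679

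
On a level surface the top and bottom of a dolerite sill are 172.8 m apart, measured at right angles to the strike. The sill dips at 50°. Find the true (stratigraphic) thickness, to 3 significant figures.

True thickness t = w · sin(dip) = 172.8 × sin 50°
t = 172.8 × 0.7660 = 132.372 m

132 m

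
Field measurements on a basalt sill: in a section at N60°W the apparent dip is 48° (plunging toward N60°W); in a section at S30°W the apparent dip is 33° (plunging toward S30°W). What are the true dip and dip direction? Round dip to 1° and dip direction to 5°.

true dip 52°, dip direction 270°

Represent each trace as a vector plunging at its apparent dip toward its trend (east-north-up frame): v₁ = (-0.579, 0.335, -0.743), v₂ = (-0.419, -0.726, -0.545).
Cross product v₁ × v₂ gives the pole to the plane: n ∝ (-0.722, -0.004, 0.561).
tan δ = √(n_x²+n_y²)/n_z = 0.722/0.561, so δ = 52.1°.
Dip direction = azimuth of (n_x, n_y) = atan2(-0.722, -0.004) = 270°.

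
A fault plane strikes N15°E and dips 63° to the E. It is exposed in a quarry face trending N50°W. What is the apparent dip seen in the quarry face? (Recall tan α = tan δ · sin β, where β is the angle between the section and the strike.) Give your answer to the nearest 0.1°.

60.7°

The section lies 65° from the strike.
tan α = tan 63° × sin 65° = 1.9626 × 0.9063 = 1.7787
apparent dip = arctan 1.7787 = 60.66°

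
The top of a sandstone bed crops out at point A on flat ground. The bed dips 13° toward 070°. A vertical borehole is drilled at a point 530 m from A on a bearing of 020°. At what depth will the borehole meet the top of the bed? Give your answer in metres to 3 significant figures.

The hole lies 50° from the dip direction, so the down-dip offset is 530 × cos 50° = 340.68 m.
Depth = down-dip offset × tan(dip) = 340.68 × tan 13° = 340.68 × 0.2309
Depth = 78.65 m

78.7 m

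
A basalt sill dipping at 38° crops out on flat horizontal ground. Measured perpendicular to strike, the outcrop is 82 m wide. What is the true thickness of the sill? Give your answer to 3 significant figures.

True thickness t = w · sin(dip) = 82 × sin 38°
t = 82 × 0.6157 = 50.484 m

50.5 m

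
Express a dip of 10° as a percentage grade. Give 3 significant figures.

17.6%

grade % = 100 × tan 10° = 100 × 0.1763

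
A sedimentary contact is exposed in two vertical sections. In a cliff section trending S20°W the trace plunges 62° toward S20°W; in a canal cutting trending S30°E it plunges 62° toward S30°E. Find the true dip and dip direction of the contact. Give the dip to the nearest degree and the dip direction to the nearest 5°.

Each apparent-dip line lies in the plane. As unit vectors (x east, y north, z up), v₁ plunges 62°→S20°W and v₂ plunges 62°→S30°E.
Cross product v₁ × v₂ gives the pole to the plane: n ∝ (0.031, -0.349, 0.169).
True dip = arccos(n_z / |n|) = arccos(0.4341) = 64.3°.
Dip direction = azimuth of (n_x, n_y) = atan2(0.031, -0.349) = 175°.

true dip 64°, dip direction 175°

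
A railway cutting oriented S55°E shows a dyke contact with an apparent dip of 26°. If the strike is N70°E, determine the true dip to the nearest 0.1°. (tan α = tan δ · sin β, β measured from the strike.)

30.8°

β = acute angle between strike N70°E and section S55°E = 55°.
tan δ = tan α / sin β = tan 26° / sin 55° = 0.4877 / 0.8192 = 0.5954
true dip = arctan 0.5954 = 30.77°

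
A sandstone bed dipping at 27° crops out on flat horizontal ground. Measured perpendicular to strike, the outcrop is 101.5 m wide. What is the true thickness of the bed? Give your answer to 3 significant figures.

46.1 m

True thickness t = w · sin(dip) = 101.5 × sin 27°
t = 101.5 × 0.4540 = 46.080 m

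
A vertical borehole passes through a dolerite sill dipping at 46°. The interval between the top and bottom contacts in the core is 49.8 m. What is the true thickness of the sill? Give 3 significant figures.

34.6 m

True thickness t = h · cos(dip) = 49.8 × cos 46°
t = 49.8 × 0.6947 = 34.594 m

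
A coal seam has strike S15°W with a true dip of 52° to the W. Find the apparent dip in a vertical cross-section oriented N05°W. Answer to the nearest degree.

24°

The strike is S15°W and the section trends N05°W; the acute angle between them is β = 20°.
tan(apparent dip) = tan 52° · sin 20° = 0.4378
α = arctan(0.4378) = 23.64°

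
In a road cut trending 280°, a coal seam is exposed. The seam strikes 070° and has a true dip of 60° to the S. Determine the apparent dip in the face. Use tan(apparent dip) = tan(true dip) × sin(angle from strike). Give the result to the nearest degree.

41°

The section lies 30° from the strike.
tan α = tan 60° × sin 30° = 1.7321 × 0.5000 = 0.8660
α = arctan(0.8660) = 40.89°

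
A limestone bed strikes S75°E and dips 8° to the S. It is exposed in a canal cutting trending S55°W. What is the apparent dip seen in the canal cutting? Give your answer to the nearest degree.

The strike is S75°E and the section trends S55°W; the acute angle between them is β = 50°.
tan(apparent dip) = tan 8° · sin 50° = 0.1077
apparent dip = arctan 0.1077 = 6.14°

6°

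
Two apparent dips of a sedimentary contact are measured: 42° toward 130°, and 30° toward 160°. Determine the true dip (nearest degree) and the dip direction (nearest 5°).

Each apparent-dip line lies in the plane. As unit vectors (x east, y north, z up), v₁ plunges 42°→130° and v₂ plunges 30°→160°.
The plane normal is n = v₁ × v₂ ∝ (0.306, -0.086, 0.322).
tan δ = √(n_x²+n_y²)/n_z = 0.318/0.322, so δ = 44.6°.
Dip direction = atan2(0.306, -0.086) = 106° (azimuth of n's horizontal projection).

true dip 45°, dip direction 105°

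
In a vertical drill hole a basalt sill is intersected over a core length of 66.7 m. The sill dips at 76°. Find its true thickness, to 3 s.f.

True thickness t = h · cos(dip) = 66.7 × cos 76°
t = 66.7 × 0.2419 = 16.136 m

16.1 m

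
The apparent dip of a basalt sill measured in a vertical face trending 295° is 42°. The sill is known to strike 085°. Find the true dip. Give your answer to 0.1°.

β = acute angle between strike 085° and section 295° = 30°.
tan δ = tan α / sin β = tan 42° / sin 30° = 0.9004 / 0.5000 = 1.8008
true dip = arctan 1.8008 = 60.96°

61.0°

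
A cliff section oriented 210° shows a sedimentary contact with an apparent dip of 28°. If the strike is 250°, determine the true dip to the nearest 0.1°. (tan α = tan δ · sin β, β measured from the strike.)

β = acute angle between strike 250° and section 210° = 40°.
tan δ = tan α / sin β = tan 28° / sin 40° = 0.5317 / 0.6428 = 0.8272
true dip = arctan 0.8272 = 39.60°

39.6°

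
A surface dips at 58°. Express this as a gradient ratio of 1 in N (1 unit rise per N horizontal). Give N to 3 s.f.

1 in 0.625

1 : N means tan θ = 1/N, so N = 1/tan 58° = 1/1.6003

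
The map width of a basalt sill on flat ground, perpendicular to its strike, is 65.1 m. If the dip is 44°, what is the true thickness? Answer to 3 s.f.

45.2 m

True thickness t = w · sin(dip) = 65.1 × sin 44°
t = 65.1 × 0.6947 = 45.222 m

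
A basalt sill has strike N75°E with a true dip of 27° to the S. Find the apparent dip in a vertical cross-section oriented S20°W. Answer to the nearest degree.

23°

The section lies 55° from the strike.
tan α = tan 27° × sin 55° = 0.5095 × 0.8192 = 0.4174
apparent dip = arctan 0.4174 = 22.65°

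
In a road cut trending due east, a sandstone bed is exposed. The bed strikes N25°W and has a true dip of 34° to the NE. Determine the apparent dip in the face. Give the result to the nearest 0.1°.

31.4°

The strike is N25°W and the section trends due east; the acute angle between them is β = 65°.
tan α = tan 34° × sin 65° = 0.6745 × 0.9063 = 0.6113
apparent dip = arctan 0.6113 = 31.44°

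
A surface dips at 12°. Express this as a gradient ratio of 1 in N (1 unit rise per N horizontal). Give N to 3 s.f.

1 : N means tan θ = 1/N, so N = 1/tan 12° = 1/0.2126

1 in 4.70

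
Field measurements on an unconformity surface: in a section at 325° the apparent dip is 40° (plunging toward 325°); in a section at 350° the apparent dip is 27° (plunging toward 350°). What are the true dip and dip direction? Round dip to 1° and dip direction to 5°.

Each apparent-dip line lies in the plane. As unit vectors (x east, y north, z up), v₁ plunges 40°→325° and v₂ plunges 27°→350°.
The plane normal is n = v₁ × v₂ ∝ (-0.279, 0.100, 0.288).
tan δ = √(n_x²+n_y²)/n_z = 0.297/0.288, so δ = 45.8°.
Dip direction = atan2(-0.279, 0.100) = 290° (azimuth of n's horizontal projection).

true dip 46°, dip direction 290°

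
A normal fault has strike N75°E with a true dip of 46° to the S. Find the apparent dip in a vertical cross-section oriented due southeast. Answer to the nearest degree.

42°

The section lies 60° from the strike.
tan α = tan 46° × sin 60° = 1.0355 × 0.8660 = 0.8968
α = arctan(0.8968) = 41.89°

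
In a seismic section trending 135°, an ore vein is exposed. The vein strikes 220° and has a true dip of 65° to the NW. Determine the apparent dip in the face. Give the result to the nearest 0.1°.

64.9°

The section lies 85° from the strike.
tan(apparent dip) = tan 65° · sin 85° = 2.1363
apparent dip = arctan 2.1363 = 64.92°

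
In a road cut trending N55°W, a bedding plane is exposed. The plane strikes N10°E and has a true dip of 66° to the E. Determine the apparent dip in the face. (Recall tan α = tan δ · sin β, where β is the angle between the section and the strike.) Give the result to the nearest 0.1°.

63.8°

The strike is N10°E and the section trends N55°W; the acute angle between them is β = 65°.
tan(apparent dip) = tan 66° · sin 65° = 2.0356
α = arctan(2.0356) = 63.84°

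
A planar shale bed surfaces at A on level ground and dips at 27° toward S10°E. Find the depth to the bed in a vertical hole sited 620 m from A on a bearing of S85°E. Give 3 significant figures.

81.8 m

The hole lies 75° from the dip direction, so the down-dip offset is 620 × cos 75° = 160.47 m.
Depth = down-dip offset × tan(dip) = 160.47 × tan 27° = 160.47 × 0.5095
Depth = 81.76 m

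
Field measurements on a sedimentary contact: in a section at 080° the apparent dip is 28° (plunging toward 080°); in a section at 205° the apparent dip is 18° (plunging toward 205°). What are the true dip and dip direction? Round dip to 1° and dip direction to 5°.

The two traces are lines in the plane: v₁ = (sin 80°·cos 28°, cos 80°·cos 28°, −sin 28°), v₂ = (sin 205°·cos 18°, cos 205°·cos 18°, −sin 18°).
Cross product v₁ × v₂ gives the pole to the plane: n ∝ (0.452, -0.457, 0.688).
tan δ = √(n_x²+n_y²)/n_z = 0.643/0.688, so δ = 43.1°.
Dip direction = atan2(0.452, -0.457) = 135° (azimuth of n's horizontal projection).

true dip 43°, dip direction 135°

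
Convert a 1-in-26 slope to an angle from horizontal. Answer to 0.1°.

tan θ = 1/26 = 0.0385
θ = arctan(0.0385) = 2.20°

2.2°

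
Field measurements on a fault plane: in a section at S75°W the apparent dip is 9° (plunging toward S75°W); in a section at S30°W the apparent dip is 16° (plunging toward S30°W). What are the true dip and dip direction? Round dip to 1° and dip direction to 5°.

Each apparent-dip line lies in the plane. As unit vectors (x east, y north, z up), v₁ plunges 9°→S75°W and v₂ plunges 16°→S30°W.
n = v₁ × v₂ = (-0.060, -0.188, 0.671) (taken with n_z > 0).
Dip δ = arctan(|n_h|/n_z) = arctan(0.197/0.671) = 16.4°.
The horizontal component of n points toward azimuth atan2(n_x, n_y) = 198°, the dip direction.

true dip 16°, dip direction 200°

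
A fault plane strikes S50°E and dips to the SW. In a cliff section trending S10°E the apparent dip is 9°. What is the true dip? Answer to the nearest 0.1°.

13.8°

The section is 40° from the strike.
tan δ = tan α / sin β = tan 9° / sin 40° = 0.1584 / 0.6428 = 0.2464
δ = arctan(0.2464) = 13.84°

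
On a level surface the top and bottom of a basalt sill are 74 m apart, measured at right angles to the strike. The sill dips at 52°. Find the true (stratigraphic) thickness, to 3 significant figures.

58.3 m

True thickness t = w · sin(dip) = 74 × sin 52°
t = 74 × 0.7880 = 58.313 m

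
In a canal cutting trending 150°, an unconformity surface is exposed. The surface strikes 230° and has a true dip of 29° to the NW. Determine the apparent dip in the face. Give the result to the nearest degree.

29°

The section lies 80° from the strike.
tan α = tan 29° × sin 80° = 0.5543 × 0.9848 = 0.5459
apparent dip = arctan 0.5459 = 28.63°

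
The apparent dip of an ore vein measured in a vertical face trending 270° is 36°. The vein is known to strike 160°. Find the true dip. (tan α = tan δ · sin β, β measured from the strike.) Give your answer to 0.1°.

β = acute angle between strike 160° and section 270° = 70°.
tan(true dip) = tan 36° / sin 70° = 0.7732
true dip = arctan 0.7732 = 37.71°

37.7°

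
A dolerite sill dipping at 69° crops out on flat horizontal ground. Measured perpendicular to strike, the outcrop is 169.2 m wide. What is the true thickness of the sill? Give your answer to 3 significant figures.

True thickness t = w · sin(dip) = 169.2 × sin 69°
t = 169.2 × 0.9336 = 157.962 m

158 m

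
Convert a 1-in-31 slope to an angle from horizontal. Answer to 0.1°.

tan θ = 1/31 = 0.0323
θ = arctan(0.0323) = 1.85°

1.8°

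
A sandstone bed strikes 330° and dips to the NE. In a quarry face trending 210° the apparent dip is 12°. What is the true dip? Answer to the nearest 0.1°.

The section is 60° from the strike.
tan δ = tan α / sin β = tan 12° / sin 60° = 0.2126 / 0.8660 = 0.2454
δ = arctan(0.2454) = 13.79°

13.8°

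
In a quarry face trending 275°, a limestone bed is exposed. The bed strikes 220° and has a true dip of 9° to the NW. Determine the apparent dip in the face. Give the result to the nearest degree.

The section lies 55° from the strike.
tan(apparent dip) = tan 9° · sin 55° = 0.1297
α = arctan(0.1297) = 7.39°

7°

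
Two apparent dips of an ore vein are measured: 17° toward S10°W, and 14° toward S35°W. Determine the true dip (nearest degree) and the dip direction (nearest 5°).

The two traces are lines in the plane: v₁ = (sin 190°·cos 17°, cos 190°·cos 17°, −sin 17°), v₂ = (sin 215°·cos 14°, cos 215°·cos 14°, −sin 14°).
n = v₁ × v₂ = (0.005, -0.123, 0.392) (taken with n_z > 0).
Dip δ = arctan(|n_h|/n_z) = arctan(0.123/0.392) = 17.4°.
Dip direction = atan2(0.005, -0.123) = 178° (azimuth of n's horizontal projection).

true dip 17°, dip direction 180°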